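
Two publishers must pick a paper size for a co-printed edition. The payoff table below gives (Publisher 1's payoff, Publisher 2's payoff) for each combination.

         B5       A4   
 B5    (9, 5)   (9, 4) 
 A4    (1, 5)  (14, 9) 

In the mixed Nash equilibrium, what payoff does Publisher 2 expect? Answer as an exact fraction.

Publisher 1 mixes with probability p on B5, chosen so Publisher 2 is indifferent: 5p + 5(1−p) = 4p + 9(1−p) gives p = 4/5.
Publisher 2's expected payoff is 5·4/5 + 5·1/5 = 5.

5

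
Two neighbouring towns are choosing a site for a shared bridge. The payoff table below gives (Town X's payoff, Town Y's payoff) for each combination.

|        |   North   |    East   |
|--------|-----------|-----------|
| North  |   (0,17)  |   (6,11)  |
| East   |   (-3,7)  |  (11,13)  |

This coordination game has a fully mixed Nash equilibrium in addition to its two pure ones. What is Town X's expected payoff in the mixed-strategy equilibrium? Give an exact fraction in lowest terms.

Town Y mixes with probability q on North, chosen so Town X is indifferent: 0q + 6(1−q) = (-3)q + 11(1−q) gives q = 5/8.
Town X's expected payoff (from either row, since indifferent) is 0·5/8 + 6·3/8 = 9/4.

9/4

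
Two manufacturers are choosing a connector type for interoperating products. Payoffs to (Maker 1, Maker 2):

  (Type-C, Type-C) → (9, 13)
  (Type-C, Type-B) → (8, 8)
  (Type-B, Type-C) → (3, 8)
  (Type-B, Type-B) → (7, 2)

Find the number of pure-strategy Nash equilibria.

Both Type-C: Maker 1 gets 9 (best alternative 3); Maker 2 gets 13 (best alternative 8). Neither deviates — NE.
Both Type-B is not a NE: Maker 1 would switch to Type-C (8 > 7).
No other cell survives both best-response checks, so there is 1 pure NE.

1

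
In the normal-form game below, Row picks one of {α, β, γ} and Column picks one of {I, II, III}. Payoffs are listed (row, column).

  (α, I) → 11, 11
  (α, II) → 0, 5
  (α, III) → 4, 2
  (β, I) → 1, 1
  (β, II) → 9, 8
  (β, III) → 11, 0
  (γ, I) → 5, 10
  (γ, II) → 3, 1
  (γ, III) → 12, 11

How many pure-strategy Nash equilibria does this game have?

(α, I): Row gets 11 (best alternative 5); Column gets 11 (best alternative 5). Neither deviates — NE.
(β, II): Row gets 9 (best alternative 3); Column gets 8 (best alternative 1). Neither deviates — NE.
(γ, III): Row gets 12 (best alternative 11); Column gets 11 (best alternative 10). Neither deviates — NE.
(β, III) is not a NE: Row would switch to γ (12 > 11).
No other cell survives both best-response checks, so there are 3 pure NE.

3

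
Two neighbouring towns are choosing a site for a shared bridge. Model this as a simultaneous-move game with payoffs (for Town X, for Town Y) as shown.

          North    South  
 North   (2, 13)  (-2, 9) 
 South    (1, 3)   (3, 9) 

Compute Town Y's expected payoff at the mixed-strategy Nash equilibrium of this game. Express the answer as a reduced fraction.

9

Town X mixes with probability p on North, chosen so Town Y is indifferent: 13p + 3(1−p) = 9p + 9(1−p) gives p = 3/5.
Town Y's expected payoff is 13·3/5 + 3·2/5 = 9.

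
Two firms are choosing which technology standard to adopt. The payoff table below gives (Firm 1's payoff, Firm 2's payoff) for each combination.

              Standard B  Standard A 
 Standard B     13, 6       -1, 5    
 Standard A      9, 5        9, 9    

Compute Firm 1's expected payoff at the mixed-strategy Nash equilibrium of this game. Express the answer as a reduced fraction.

Firm 2 mixes with probability q on Standard B, chosen so Firm 1 is indifferent: 13q + (-1)(1−q) = 9q + 9(1−q) gives q = 5/7.
Firm 1's expected payoff (from either row, since indifferent) is 13·5/7 + (-1)·2/7 = 9.

9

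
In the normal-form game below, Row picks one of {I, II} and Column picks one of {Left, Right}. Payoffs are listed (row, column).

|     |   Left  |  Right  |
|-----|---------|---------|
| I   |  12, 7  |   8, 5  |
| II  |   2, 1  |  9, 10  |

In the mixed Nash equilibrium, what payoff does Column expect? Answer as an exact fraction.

Row mixes with probability p on I, chosen so Column is indifferent: 7p + 1(1−p) = 5p + 10(1−p) gives p = 9/11.
Column's expected payoff is 7·9/11 + 1·2/11 = 65/11.

65/11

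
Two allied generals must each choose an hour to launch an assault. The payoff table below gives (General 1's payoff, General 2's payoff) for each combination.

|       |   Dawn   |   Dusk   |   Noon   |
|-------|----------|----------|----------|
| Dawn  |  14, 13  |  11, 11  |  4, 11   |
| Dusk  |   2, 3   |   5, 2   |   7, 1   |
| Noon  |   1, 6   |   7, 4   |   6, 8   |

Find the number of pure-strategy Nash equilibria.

1

Both Dawn: General 1 gets 14 (best alternative 2); General 2 gets 13 (best alternative 11). Neither deviates — NE.
Both Dusk is not a NE: General 1 would switch to Dawn (11 > 5).
No other cell survives both best-response checks, so there is 1 pure NE.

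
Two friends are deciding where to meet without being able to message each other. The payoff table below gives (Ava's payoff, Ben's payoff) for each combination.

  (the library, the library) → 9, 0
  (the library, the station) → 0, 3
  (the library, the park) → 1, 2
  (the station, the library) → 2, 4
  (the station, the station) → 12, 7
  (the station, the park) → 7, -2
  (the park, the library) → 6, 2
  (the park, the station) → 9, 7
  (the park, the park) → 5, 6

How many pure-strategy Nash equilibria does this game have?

1

Both the station: Ava gets 12 (best alternative 9); Ben gets 7 (best alternative 4). Neither deviates — NE.
Both the library is not a NE: Ben would switch to the station (3 > 0).
No other cell survives both best-response checks, so there is 1 pure NE.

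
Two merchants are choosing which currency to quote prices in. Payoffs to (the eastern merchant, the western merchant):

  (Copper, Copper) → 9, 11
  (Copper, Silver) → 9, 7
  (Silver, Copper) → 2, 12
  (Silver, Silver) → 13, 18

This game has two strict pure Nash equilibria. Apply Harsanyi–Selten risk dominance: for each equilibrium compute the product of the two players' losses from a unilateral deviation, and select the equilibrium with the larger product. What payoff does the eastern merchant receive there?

9

At both Copper: the eastern merchant loses 9 − 2 = 7 by deviating; the western merchant loses 11 − 7 = 4. Product = 7·4 = 28.
At both Silver: the eastern merchant loses 13 − 9 = 4 by deviating; the western merchant loses 18 − 12 = 6. Product = 4·6 = 24.
28 > 24, so both Copper is risk-dominant. The eastern merchant's payoff there is 9.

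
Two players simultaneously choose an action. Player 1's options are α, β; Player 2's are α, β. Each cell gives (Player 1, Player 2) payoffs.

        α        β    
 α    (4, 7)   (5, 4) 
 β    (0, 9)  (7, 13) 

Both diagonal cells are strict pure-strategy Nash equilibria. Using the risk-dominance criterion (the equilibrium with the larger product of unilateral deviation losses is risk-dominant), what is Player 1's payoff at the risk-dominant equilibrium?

4

At both α: Player 1 loses 4 − 0 = 4 by deviating; Player 2 loses 7 − 4 = 3. Product = 4·3 = 12.
At both β: Player 1 loses 7 − 5 = 2 by deviating; Player 2 loses 13 − 9 = 4. Product = 2·4 = 8.
12 > 8, so both α is risk-dominant. Player 1's payoff there is 4.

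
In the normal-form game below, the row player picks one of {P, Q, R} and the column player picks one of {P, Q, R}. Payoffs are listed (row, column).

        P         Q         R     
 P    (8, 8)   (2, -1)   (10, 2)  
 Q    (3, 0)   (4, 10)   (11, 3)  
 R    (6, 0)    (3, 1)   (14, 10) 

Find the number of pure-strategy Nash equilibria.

3

Both P: the row player gets 8 (best alternative 6); the column player gets 8 (best alternative 2). Neither deviates — NE.
Both Q: the row player gets 4 (best alternative 3); the column player gets 10 (best alternative 3). Neither deviates — NE.
Both R: the row player gets 14 (best alternative 11); the column player gets 10 (best alternative 1). Neither deviates — NE.
(Q, R) is not a NE: the row player would switch to R (14 > 11).
No other cell survives both best-response checks, so there are 3 pure NE.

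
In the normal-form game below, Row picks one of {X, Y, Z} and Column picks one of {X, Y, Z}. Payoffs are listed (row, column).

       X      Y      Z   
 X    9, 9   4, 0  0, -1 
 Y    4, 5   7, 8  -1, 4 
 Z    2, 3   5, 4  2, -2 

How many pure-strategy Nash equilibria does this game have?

2

Both X: Row gets 9 (best alternative 4); Column gets 9 (best alternative 0). Neither deviates — NE.
Both Y: Row gets 7 (best alternative 5); Column gets 8 (best alternative 5). Neither deviates — NE.
Both Z is not a NE: Column would switch to Y (4 > -2).
No other cell survives both best-response checks, so there are 2 pure NE.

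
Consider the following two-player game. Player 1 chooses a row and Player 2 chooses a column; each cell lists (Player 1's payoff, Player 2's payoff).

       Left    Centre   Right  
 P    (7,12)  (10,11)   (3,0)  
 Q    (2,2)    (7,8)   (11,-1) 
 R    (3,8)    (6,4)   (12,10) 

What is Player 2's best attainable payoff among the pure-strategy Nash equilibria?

12

(P, Left) is a pure NE (Player 1: 7 ≥ 3; Player 2: 12 ≥ 11). Player 2 gets 12.
(R, Right) is a pure NE (Player 1: 12 ≥ 11; Player 2: 10 ≥ 8). Player 2 gets 10.
Every other cell has a profitable deviation for at least one player. Highest of {12, 10} is 12.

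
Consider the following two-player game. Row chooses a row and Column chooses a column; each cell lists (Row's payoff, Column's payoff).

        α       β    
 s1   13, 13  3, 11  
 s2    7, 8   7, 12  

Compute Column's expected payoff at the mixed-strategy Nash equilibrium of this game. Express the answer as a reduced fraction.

34/3

Row mixes with probability p on s1, chosen so Column is indifferent: 13p + 8(1−p) = 11p + 12(1−p) gives p = 2/3.
Column's expected payoff is 13·2/3 + 8·1/3 = 34/3.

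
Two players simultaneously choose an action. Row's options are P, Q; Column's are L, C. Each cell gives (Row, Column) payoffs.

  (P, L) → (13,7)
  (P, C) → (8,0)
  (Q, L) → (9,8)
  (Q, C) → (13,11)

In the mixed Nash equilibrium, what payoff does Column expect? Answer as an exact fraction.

Row mixes with probability p on P, chosen so Column is indifferent: 7p + 8(1−p) = 0p + 11(1−p) gives p = 3/10.
Column's expected payoff is 7·3/10 + 8·7/10 = 77/10.

77/10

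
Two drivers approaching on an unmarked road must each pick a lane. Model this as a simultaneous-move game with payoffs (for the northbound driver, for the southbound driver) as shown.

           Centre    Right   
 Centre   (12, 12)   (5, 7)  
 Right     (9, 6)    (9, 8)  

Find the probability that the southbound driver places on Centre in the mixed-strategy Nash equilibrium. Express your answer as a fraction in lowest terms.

4/7

The southbound driver's mix q on Centre must make the northbound driver indifferent between Centre and Right.
The northbound driver's payoff from Centre: 12q + 5(1−q). From Right: 9q + 9(1−q).
Set equal: 3q = 4(1−q) → q = 4/7.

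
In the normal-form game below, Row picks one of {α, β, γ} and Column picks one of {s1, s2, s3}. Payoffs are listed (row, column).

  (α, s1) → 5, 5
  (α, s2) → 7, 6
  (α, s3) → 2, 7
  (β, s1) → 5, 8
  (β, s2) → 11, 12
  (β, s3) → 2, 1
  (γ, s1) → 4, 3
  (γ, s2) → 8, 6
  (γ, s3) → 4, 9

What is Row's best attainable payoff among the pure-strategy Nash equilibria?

11

(β, s2) is a pure NE (Row: 11 ≥ 8; Column: 12 ≥ 8). Row gets 11.
(γ, s3) is a pure NE (Row: 4 ≥ 2; Column: 9 ≥ 6). Row gets 4.
Every other cell has a profitable deviation for at least one player. Highest of {11, 4} is 11.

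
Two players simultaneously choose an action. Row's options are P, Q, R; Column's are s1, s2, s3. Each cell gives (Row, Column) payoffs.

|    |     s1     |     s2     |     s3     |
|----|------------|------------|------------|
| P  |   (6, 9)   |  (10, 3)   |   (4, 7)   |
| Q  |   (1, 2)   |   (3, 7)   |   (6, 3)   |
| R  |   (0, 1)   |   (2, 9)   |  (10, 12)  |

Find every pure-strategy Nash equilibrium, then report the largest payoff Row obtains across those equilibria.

(P, s1) is a pure NE (Row: 6 ≥ 1; Column: 9 ≥ 7). Row gets 6.
(R, s3) is a pure NE (Row: 10 ≥ 6; Column: 12 ≥ 9). Row gets 10.
Every other cell has a profitable deviation for at least one player. Highest of {6, 10} is 10.

10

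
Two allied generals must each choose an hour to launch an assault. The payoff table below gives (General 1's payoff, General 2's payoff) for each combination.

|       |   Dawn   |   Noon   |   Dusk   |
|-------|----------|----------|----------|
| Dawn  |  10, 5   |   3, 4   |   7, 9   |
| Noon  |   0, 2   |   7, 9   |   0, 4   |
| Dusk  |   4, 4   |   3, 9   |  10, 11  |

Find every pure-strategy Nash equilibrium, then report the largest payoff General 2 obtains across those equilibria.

Both Noon is a pure NE (General 1: 7 ≥ 3; General 2: 9 ≥ 4). General 2 gets 9.
Both Dusk is a pure NE (General 1: 10 ≥ 7; General 2: 11 ≥ 9). General 2 gets 11.
Every other cell has a profitable deviation for at least one player. Highest of {9, 11} is 11.

11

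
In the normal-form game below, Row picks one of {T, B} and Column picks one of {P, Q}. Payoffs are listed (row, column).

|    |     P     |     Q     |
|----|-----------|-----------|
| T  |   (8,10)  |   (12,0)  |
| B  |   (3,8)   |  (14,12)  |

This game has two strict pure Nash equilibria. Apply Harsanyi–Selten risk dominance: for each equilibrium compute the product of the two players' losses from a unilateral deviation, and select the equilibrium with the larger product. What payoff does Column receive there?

10

At (T, P): Row loses 8 − 3 = 5 by deviating; Column loses 10 − 0 = 10. Product = 5·10 = 50.
At (B, Q): Row loses 14 − 12 = 2 by deviating; Column loses 12 − 8 = 4. Product = 2·4 = 8.
50 > 8, so (T, P) is risk-dominant. Column's payoff there is 10.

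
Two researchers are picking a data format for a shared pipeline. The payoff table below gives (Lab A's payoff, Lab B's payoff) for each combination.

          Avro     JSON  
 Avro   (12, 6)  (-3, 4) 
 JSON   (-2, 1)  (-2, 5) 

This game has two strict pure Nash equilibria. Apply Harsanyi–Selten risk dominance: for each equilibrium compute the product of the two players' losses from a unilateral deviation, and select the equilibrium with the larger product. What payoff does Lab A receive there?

At both Avro: Lab A loses 12 − (-2) = 14 by deviating; Lab B loses 6 − 4 = 2. Product = 14·2 = 28.
At both JSON: Lab A loses -2 − (-3) = 1 by deviating; Lab B loses 5 − 1 = 4. Product = 1·4 = 4.
28 > 4, so both Avro is risk-dominant. Lab A's payoff there is 12.

12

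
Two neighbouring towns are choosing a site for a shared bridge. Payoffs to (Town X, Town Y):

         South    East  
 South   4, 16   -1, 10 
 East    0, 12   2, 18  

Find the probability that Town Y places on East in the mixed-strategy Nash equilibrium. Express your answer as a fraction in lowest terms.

Town Y's mix q on South must make Town X indifferent between South and East.
Town X's payoff from South: 4q + (-1)(1−q). From East: 0q + 2(1−q).
Set equal: 4q = 3(1−q) → q = 3/7.
Probability on East is 1 − 3/7 = 4/7.

4/7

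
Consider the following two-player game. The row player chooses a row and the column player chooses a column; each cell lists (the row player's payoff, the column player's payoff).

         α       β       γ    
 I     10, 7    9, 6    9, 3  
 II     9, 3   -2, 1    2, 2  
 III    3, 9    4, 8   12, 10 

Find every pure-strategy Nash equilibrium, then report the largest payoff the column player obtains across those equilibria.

(I, α) is a pure NE (the row player: 10 ≥ 9; the column player: 7 ≥ 6). The column player gets 7.
(III, γ) is a pure NE (the row player: 12 ≥ 9; the column player: 10 ≥ 9). The column player gets 10.
Every other cell has a profitable deviation for at least one player. Highest of {7, 10} is 10.

10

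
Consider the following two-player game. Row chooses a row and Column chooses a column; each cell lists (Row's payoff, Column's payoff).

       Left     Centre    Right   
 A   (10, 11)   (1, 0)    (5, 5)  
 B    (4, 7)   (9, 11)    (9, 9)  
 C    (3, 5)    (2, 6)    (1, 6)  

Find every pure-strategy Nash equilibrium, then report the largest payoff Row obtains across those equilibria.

10

(A, Left) is a pure NE (Row: 10 ≥ 4; Column: 11 ≥ 5). Row gets 10.
(B, Centre) is a pure NE (Row: 9 ≥ 2; Column: 11 ≥ 9). Row gets 9.
Every other cell has a profitable deviation for at least one player. Highest of {10, 9} is 10.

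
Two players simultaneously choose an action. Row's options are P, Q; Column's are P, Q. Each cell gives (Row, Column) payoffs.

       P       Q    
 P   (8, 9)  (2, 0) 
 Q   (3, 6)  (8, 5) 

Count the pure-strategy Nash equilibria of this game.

1

Both P: Row gets 8 (best alternative 3); Column gets 9 (best alternative 0). Neither deviates — NE.
Both Q is not a NE: Column would switch to P (6 > 5).
No other cell survives both best-response checks, so there is 1 pure NE.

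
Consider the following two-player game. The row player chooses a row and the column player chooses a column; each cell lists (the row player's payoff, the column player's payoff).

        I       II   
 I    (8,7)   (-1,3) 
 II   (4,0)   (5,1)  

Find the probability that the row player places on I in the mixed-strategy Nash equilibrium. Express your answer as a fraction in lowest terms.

1/5

The row player's mix p on I must make the column player indifferent between I and II.
The column player's payoff from I: 7p + 0(1−p). From II: 3p + 1(1−p).
Set equal: 4p = 1(1−p) → p = 1/5.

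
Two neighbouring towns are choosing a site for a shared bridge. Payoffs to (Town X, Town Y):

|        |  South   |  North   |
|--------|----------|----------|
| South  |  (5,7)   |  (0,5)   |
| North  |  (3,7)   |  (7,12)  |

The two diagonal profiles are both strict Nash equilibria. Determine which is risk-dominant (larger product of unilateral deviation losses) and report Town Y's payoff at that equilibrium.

12

At both South: Town X loses 5 − 3 = 2 by deviating; Town Y loses 7 − 5 = 2. Product = 2·2 = 4.
At both North: Town X loses 7 − 0 = 7 by deviating; Town Y loses 12 − 7 = 5. Product = 7·5 = 35.
35 > 4, so both North is risk-dominant. Town Y's payoff there is 12.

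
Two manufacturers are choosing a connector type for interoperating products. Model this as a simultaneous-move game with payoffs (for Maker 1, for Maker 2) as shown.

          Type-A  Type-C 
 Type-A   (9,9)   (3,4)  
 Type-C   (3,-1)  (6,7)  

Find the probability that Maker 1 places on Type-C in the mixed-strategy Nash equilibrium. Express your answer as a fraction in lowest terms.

Maker 1's mix p on Type-A must make Maker 2 indifferent between Type-A and Type-C.
Maker 2's payoff from Type-A: 9p + (-1)(1−p). From Type-C: 4p + 7(1−p).
Set equal: 5p = 8(1−p) → p = 8/13.
Probability on Type-C is 1 − 8/13 = 5/13.

5/13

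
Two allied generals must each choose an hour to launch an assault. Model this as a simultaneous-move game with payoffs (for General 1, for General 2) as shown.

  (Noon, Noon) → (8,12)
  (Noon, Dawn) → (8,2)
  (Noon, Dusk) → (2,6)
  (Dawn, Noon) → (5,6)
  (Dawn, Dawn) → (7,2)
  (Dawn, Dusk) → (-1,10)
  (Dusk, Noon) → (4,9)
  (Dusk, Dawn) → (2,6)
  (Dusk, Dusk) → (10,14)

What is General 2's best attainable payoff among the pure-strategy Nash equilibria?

14

Both Noon is a pure NE (General 1: 8 ≥ 5; General 2: 12 ≥ 6). General 2 gets 12.
Both Dusk is a pure NE (General 1: 10 ≥ 2; General 2: 14 ≥ 9). General 2 gets 14.
Every other cell has a profitable deviation for at least one player. Highest of {12, 14} is 14.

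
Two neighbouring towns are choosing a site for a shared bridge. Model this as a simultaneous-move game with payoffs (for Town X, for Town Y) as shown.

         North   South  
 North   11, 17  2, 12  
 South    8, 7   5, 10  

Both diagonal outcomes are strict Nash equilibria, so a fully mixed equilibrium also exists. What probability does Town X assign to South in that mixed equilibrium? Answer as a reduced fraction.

Town X's mix p on North must make Town Y indifferent between North and South.
Town Y's payoff from North: 17p + 7(1−p). From South: 12p + 10(1−p).
Set equal: 5p = 3(1−p) → p = 3/8.
Probability on South is 1 − 3/8 = 5/8.

5/8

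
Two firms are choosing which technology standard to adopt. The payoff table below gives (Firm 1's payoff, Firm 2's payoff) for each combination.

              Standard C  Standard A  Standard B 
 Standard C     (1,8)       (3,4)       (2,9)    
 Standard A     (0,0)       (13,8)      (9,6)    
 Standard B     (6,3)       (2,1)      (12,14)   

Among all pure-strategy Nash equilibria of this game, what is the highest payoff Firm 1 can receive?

13

Both Standard A is a pure NE (Firm 1: 13 ≥ 3; Firm 2: 8 ≥ 6). Firm 1 gets 13.
Both Standard B is a pure NE (Firm 1: 12 ≥ 9; Firm 2: 14 ≥ 3). Firm 1 gets 12.
Every other cell has a profitable deviation for at least one player. Highest of {13, 12} is 13.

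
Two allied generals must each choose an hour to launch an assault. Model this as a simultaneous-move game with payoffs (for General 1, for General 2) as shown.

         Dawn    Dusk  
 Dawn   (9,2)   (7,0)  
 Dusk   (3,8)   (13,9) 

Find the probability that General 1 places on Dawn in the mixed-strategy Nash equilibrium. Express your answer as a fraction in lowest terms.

1/3

General 1's mix p on Dawn must make General 2 indifferent between Dawn and Dusk.
General 2's payoff from Dawn: 2p + 8(1−p). From Dusk: 0p + 9(1−p).
Set equal: 2p = 1(1−p) → p = 1/3.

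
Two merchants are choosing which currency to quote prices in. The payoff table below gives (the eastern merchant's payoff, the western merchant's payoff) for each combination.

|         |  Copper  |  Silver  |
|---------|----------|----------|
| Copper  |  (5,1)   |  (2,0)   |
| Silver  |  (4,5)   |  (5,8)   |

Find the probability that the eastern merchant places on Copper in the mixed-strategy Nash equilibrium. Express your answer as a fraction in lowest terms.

The eastern merchant's mix p on Copper must make the western merchant indifferent between Copper and Silver.
The western merchant's payoff from Copper: 1p + 5(1−p). From Silver: 0p + 8(1−p).
Set equal: 1p = 3(1−p) → p = 3/4.

3/4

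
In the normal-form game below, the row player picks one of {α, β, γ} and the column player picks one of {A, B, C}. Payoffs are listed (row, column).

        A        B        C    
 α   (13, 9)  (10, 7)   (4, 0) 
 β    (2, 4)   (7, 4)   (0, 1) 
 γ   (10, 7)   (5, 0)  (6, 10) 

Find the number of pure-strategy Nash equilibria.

(α, A): the row player gets 13 (best alternative 10); the column player gets 9 (best alternative 7). Neither deviates — NE.
(γ, C): the row player gets 6 (best alternative 4); the column player gets 10 (best alternative 7). Neither deviates — NE.
(β, B) is not a NE: the row player would switch to α (10 > 7).
No other cell survives both best-response checks, so there are 2 pure NE.

2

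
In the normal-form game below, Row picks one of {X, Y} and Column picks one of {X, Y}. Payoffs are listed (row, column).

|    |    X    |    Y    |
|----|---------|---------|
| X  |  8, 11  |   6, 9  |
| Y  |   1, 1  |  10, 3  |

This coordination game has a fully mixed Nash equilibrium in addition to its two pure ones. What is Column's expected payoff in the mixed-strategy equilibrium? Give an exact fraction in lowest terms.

6

Row mixes with probability p on X, chosen so Column is indifferent: 11p + 1(1−p) = 9p + 3(1−p) gives p = 1/2.
Column's expected payoff is 11·1/2 + 1·1/2 = 6.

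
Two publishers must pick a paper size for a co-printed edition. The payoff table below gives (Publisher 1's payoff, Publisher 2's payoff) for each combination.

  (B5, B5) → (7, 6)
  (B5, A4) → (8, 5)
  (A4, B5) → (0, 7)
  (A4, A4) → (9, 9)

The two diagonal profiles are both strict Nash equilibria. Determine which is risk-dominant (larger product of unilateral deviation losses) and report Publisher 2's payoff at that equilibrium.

At both B5: Publisher 1 loses 7 − 0 = 7 by deviating; Publisher 2 loses 6 − 5 = 1. Product = 7·1 = 7.
At both A4: Publisher 1 loses 9 − 8 = 1 by deviating; Publisher 2 loses 9 − 7 = 2. Product = 1·2 = 2.
7 > 2, so both B5 is risk-dominant. Publisher 2's payoff there is 6.

6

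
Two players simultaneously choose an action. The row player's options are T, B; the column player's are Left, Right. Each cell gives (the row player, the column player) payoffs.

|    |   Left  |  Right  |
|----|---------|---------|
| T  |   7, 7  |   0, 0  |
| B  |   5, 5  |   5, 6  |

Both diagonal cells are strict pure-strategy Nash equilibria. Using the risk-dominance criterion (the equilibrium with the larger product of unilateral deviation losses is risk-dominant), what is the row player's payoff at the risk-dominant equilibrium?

7

At (T, Left): the row player loses 7 − 5 = 2 by deviating; the column player loses 7 − 0 = 7. Product = 2·7 = 14.
At (B, Right): the row player loses 5 − 0 = 5 by deviating; the column player loses 6 − 5 = 1. Product = 5·1 = 5.
14 > 5, so (T, Left) is risk-dominant. The row player's payoff there is 7.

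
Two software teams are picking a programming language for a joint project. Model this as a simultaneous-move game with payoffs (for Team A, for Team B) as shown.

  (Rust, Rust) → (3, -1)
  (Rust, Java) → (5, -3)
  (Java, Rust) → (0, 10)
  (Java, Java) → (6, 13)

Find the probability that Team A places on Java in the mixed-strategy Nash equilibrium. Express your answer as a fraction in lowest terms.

2/5

Team A's mix p on Rust must make Team B indifferent between Rust and Java.
Team B's payoff from Rust: (-1)p + 10(1−p). From Java: (-3)p + 13(1−p).
Set equal: 2p = 3(1−p) → p = 3/5.
Probability on Java is 1 − 3/5 = 2/5.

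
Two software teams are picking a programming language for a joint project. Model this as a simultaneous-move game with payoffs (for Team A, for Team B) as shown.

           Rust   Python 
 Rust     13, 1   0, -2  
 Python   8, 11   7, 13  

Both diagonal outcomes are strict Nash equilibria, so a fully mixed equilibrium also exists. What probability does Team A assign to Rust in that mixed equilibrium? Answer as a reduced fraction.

Team A's mix p on Rust must make Team B indifferent between Rust and Python.
Team B's payoff from Rust: 1p + 11(1−p). From Python: (-2)p + 13(1−p).
Set equal: 3p = 2(1−p) → p = 2/5.

2/5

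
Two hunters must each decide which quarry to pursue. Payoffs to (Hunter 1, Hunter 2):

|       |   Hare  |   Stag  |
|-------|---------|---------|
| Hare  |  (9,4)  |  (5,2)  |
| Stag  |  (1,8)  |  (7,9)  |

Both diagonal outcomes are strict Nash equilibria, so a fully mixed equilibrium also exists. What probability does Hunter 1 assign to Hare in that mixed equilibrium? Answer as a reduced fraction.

Hunter 1's mix p on Hare must make Hunter 2 indifferent between Hare and Stag.
Hunter 2's payoff from Hare: 4p + 8(1−p). From Stag: 2p + 9(1−p).
Set equal: 2p = 1(1−p) → p = 1/3.

1/3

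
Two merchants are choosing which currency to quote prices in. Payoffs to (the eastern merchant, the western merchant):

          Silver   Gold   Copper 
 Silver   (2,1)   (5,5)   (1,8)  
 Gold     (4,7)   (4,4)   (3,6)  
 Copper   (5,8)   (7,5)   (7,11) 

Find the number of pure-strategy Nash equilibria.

1

Both Copper: the eastern merchant gets 7 (best alternative 3); the western merchant gets 11 (best alternative 8). Neither deviates — NE.
Both Gold is not a NE: the eastern merchant would switch to Copper (7 > 4).
No other cell survives both best-response checks, so there is 1 pure NE.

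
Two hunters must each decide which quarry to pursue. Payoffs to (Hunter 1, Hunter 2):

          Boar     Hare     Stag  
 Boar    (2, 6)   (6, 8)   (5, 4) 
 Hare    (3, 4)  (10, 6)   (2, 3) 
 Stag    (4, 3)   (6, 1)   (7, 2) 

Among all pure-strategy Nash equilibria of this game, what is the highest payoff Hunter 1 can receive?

10

Both Hare is a pure NE (Hunter 1: 10 ≥ 6; Hunter 2: 6 ≥ 4). Hunter 1 gets 10.
(Stag, Boar) is a pure NE (Hunter 1: 4 ≥ 3; Hunter 2: 3 ≥ 2). Hunter 1 gets 4.
Every other cell has a profitable deviation for at least one player. Highest of {10, 4} is 10.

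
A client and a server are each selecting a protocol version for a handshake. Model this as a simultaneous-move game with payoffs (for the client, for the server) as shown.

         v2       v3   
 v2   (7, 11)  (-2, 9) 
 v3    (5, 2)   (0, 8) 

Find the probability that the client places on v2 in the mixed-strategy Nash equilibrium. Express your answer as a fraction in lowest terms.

The client's mix p on v2 must make the server indifferent between v2 and v3.
The server's payoff from v2: 11p + 2(1−p). From v3: 9p + 8(1−p).
Set equal: 2p = 6(1−p) → p = 6/8 = 3/4.

3/4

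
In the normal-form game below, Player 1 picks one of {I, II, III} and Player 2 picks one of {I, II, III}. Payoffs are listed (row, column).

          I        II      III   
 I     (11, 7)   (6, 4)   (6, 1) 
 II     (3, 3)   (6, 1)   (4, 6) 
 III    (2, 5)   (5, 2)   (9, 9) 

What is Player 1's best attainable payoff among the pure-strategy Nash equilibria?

11

Both I is a pure NE (Player 1: 11 ≥ 3; Player 2: 7 ≥ 4). Player 1 gets 11.
Both III is a pure NE (Player 1: 9 ≥ 6; Player 2: 9 ≥ 5). Player 1 gets 9.
Every other cell has a profitable deviation for at least one player. Highest of {11, 9} is 11.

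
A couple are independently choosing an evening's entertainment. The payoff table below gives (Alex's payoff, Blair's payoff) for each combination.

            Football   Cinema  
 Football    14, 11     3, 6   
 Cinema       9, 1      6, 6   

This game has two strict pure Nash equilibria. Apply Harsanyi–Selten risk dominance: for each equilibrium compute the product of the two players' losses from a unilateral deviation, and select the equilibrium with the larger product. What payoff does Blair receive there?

At both Football: Alex loses 14 − 9 = 5 by deviating; Blair loses 11 − 6 = 5. Product = 5·5 = 25.
At both Cinema: Alex loses 6 − 3 = 3 by deviating; Blair loses 6 − 1 = 5. Product = 3·5 = 15.
25 > 15, so both Football is risk-dominant. Blair's payoff there is 11.

11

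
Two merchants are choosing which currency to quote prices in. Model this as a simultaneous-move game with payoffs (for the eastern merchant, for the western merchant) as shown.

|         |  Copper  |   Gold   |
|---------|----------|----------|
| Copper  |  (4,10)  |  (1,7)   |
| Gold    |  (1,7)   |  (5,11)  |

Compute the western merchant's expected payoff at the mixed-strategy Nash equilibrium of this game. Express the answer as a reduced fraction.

61/7

The eastern merchant mixes with probability p on Copper, chosen so the western merchant is indifferent: 10p + 7(1−p) = 7p + 11(1−p) gives p = 4/7.
The western merchant's expected payoff is 10·4/7 + 7·3/7 = 61/7.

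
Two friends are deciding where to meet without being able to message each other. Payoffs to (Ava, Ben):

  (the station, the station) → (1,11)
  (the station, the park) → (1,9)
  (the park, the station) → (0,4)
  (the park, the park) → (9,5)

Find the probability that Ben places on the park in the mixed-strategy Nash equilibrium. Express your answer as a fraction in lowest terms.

Ben's mix q on the station must make Ava indifferent between the station and the park.
Ava's payoff from the station: 1q + 1(1−q). From the park: 0q + 9(1−q).
Set equal: 1q = 8(1−q) → q = 8/9.
Probability on the park is 1 − 8/9 = 1/9.

1/9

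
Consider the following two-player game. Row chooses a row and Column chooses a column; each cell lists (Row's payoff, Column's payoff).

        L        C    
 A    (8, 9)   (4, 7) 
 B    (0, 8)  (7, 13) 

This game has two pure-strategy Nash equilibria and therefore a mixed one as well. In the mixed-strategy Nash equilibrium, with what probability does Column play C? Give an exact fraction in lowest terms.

Column's mix q on L must make Row indifferent between A and B.
Row's payoff from A: 8q + 4(1−q). From B: 0q + 7(1−q).
Set equal: 8q = 3(1−q) → q = 3/11.
Probability on C is 1 − 3/11 = 8/11.

8/11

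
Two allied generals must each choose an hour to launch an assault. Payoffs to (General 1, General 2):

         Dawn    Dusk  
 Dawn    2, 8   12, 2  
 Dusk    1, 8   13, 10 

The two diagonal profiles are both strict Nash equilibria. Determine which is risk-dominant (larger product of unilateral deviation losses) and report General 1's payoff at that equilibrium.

At both Dawn: General 1 loses 2 − 1 = 1 by deviating; General 2 loses 8 − 2 = 6. Product = 1·6 = 6.
At both Dusk: General 1 loses 13 − 12 = 1 by deviating; General 2 loses 10 − 8 = 2. Product = 1·2 = 2.
6 > 2, so both Dawn is risk-dominant. General 1's payoff there is 2.

2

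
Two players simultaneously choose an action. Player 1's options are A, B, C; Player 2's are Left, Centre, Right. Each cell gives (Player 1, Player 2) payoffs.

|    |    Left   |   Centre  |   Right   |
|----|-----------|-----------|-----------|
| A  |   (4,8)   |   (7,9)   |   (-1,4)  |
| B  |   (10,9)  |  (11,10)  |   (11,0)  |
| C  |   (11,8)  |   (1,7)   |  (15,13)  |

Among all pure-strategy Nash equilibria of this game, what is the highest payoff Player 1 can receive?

(B, Centre) is a pure NE (Player 1: 11 ≥ 7; Player 2: 10 ≥ 9). Player 1 gets 11.
(C, Right) is a pure NE (Player 1: 15 ≥ 11; Player 2: 13 ≥ 8). Player 1 gets 15.
Every other cell has a profitable deviation for at least one player. Highest of {11, 15} is 15.

15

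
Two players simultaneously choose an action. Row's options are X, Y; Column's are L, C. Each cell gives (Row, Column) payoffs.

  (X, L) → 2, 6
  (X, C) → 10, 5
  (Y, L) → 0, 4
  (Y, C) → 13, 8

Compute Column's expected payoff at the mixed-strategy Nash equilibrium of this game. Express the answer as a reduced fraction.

Row mixes with probability p on X, chosen so Column is indifferent: 6p + 4(1−p) = 5p + 8(1−p) gives p = 4/5.
Column's expected payoff is 6·4/5 + 4·1/5 = 28/5.

28/5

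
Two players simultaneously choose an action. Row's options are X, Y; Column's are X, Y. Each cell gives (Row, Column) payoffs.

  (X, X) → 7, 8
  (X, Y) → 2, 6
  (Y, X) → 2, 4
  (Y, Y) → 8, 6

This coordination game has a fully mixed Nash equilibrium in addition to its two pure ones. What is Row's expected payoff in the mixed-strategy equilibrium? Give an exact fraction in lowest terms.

52/11

Column mixes with probability q on X, chosen so Row is indifferent: 7q + 2(1−q) = 2q + 8(1−q) gives q = 6/11.
Row's expected payoff (from either row, since indifferent) is 7·6/11 + 2·5/11 = 52/11.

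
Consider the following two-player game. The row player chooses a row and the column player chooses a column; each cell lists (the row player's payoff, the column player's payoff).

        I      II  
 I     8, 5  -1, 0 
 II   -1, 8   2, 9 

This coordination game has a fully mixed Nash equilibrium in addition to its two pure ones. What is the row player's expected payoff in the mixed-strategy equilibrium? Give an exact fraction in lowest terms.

The column player mixes with probability q on I, chosen so the row player is indifferent: 8q + (-1)(1−q) = (-1)q + 2(1−q) gives q = 1/4.
The row player's expected payoff (from either row, since indifferent) is 8·1/4 + (-1)·3/4 = 5/4.

5/4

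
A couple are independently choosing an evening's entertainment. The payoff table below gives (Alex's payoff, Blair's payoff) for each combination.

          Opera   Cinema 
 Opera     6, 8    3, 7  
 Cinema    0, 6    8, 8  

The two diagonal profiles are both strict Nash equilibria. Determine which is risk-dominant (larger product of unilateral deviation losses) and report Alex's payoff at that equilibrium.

At both Opera: Alex loses 6 − 0 = 6 by deviating; Blair loses 8 − 7 = 1. Product = 6·1 = 6.
At both Cinema: Alex loses 8 − 3 = 5 by deviating; Blair loses 8 − 6 = 2. Product = 5·2 = 10.
10 > 6, so both Cinema is risk-dominant. Alex's payoff there is 8.

8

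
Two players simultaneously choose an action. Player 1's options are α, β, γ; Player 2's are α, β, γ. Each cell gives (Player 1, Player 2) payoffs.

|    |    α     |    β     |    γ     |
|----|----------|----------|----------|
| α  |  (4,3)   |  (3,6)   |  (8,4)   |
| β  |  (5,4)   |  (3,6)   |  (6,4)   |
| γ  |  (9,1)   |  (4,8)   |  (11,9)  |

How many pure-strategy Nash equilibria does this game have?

Both γ: Player 1 gets 11 (best alternative 8); Player 2 gets 9 (best alternative 8). Neither deviates — NE.
Both α is not a NE: Player 1 would switch to γ (9 > 4).
No other cell survives both best-response checks, so there is 1 pure NE.

1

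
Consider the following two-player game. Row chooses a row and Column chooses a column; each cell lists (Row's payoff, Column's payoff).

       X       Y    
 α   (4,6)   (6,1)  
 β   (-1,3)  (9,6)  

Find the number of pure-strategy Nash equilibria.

(α, X): Row gets 4 (best alternative -1); Column gets 6 (best alternative 1). Neither deviates — NE.
(β, Y): Row gets 9 (best alternative 6); Column gets 6 (best alternative 3). Neither deviates — NE.
(β, X) is not a NE: Row would switch to α (4 > -1).
No other cell survives both best-response checks, so there are 2 pure NE.

2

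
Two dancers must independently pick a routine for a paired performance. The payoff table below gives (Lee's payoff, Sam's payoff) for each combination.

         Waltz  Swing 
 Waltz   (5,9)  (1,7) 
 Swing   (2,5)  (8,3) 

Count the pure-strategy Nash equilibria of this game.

1

Both Waltz: Lee gets 5 (best alternative 2); Sam gets 9 (best alternative 7). Neither deviates — NE.
Both Swing is not a NE: Sam would switch to Waltz (5 > 3).
No other cell survives both best-response checks, so there is 1 pure NE.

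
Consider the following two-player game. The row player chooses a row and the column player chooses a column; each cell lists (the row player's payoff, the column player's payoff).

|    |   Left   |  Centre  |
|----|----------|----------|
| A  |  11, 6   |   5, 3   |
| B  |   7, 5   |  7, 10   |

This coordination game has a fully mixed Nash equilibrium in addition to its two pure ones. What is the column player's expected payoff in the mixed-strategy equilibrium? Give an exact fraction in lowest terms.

45/8

The row player mixes with probability p on A, chosen so the column player is indifferent: 6p + 5(1−p) = 3p + 10(1−p) gives p = 5/8.
The column player's expected payoff is 6·5/8 + 5·3/8 = 45/8.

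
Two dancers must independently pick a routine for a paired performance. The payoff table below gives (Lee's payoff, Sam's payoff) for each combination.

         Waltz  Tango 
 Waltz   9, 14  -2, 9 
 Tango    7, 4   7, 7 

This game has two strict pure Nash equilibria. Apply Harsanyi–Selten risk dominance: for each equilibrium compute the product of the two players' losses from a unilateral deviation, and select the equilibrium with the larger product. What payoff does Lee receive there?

At both Waltz: Lee loses 9 − 7 = 2 by deviating; Sam loses 14 − 9 = 5. Product = 2·5 = 10.
At both Tango: Lee loses 7 − (-2) = 9 by deviating; Sam loses 7 − 4 = 3. Product = 9·3 = 27.
27 > 10, so both Tango is risk-dominant. Lee's payoff there is 7.

7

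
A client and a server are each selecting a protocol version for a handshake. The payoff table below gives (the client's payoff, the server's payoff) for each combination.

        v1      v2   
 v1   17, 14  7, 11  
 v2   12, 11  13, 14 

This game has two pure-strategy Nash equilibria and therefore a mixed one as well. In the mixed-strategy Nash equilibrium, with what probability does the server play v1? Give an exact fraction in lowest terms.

6/11

The server's mix q on v1 must make the client indifferent between v1 and v2.
The client's payoff from v1: 17q + 7(1−q). From v2: 12q + 13(1−q).
Set equal: 5q = 6(1−q) → q = 6/11.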